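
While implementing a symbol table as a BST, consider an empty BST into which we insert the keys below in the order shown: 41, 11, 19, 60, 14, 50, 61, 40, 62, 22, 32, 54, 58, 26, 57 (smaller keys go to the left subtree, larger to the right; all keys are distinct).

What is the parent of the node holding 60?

41: root
11: left child of 41 (depth 1)
19: right child of 11 (depth 2)
60: right child of 41 (depth 1)
14: left child of 19 (depth 3)
50: left child of 60 (depth 2)
61: right child of 60 (depth 2)
40: right child of 19 (depth 3)
62: right child of 61 (depth 3)
22: left child of 40 (depth 4)
32: right child of 22 (depth 5)
54: right child of 50 (depth 3)
58: right child of 54 (depth 4)
26: left child of 32 (depth 6)
57: left child of 58 (depth 5)

41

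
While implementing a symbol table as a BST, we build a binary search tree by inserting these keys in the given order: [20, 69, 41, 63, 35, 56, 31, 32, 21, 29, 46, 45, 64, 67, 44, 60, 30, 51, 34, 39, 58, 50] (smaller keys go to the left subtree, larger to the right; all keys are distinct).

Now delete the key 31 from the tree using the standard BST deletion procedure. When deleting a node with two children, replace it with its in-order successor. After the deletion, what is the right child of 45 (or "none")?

none

Insert 20: tree is empty, so 20 becomes the root.
Insert 69: 69 > 20 → go right. Place as right child of 20.
Insert 41: 41 > 20 → go right; 41 < 69 → go left. Place as left child of 69.
Insert 63: 63 > 20 → go right; 63 < 69 → go left; 63 > 41 → go right. Place as right child of 41.
Insert 35: 35 > 20 → go right; 35 < 69 → go left; 35 < 41 → go left. Place as left child of 41.
Insert 56: 56 > 20 → go right; 56 < 69 → go left; 56 > 41 → go right; 56 < 63 → go left. Place as left child of 63.
Insert 31: 31 > 20 → go right; 31 < 69 → go left; 31 < 41 → go left; 31 < 35 → go left. Place as left child of 35.
Insert 32: 32 > 20 → go right; 32 < 69 → go left; 32 < 41 → go left; 32 < 35 → go left; 32 > 31 → go right. Place as right child of 31.
Insert 21: 21 > 20 → go right; 21 < 69 → go left; 21 < 41 → go left; 21 < 35 → go left; 21 < 31 → go left. Place as left child of 31.
Insert 29: 29 > 20 → go right; 29 < 69 → go left; 29 < 41 → go left; 29 < 35 → go left; 29 < 31 → go left; 29 > 21 → go right. Place as right child of 21.
Insert 46: 46 > 20 → go right; 46 < 69 → go left; 46 > 41 → go right; 46 < 63 → go left; 46 < 56 → go left. Place as left child of 56.
Insert 45: 45 > 20 → go right; 45 < 69 → go left; 45 > 41 → go right; 45 < 63 → go left; 45 < 56 → go left; 45 < 46 → go left. Place as left child of 46.
Insert 64: 64 > 20 → go right; 64 < 69 → go left; 64 > 41 → go right; 64 > 63 → go right. Place as right child of 63.
Insert 67: 67 > 20 → go right; 67 < 69 → go left; 67 > 41 → go right; 67 > 63 → go right; 67 > 64 → go right. Place as right child of 64.
Insert 44: 44 > 20 → go right; 44 < 69 → go left; 44 > 41 → go right; 44 < 63 → go left; 44 < 56 → go left; 44 < 46 → go left; 44 < 45 → go left. Place as left child of 45.
Insert 60: 60 > 20 → go right; 60 < 69 → go left; 60 > 41 → go right; 60 < 63 → go left; 60 > 56 → go right. Place as right child of 56.
Insert 30: 30 > 20 → go right; 30 < 69 → go left; 30 < 41 → go left; 30 < 35 → go left; 30 < 31 → go left; 30 > 21 → go right; 30 > 29 → go right. Place as right child of 29.
Insert 51: 51 > 20 → go right; 51 < 69 → go left; 51 > 41 → go right; 51 < 63 → go left; 51 < 56 → go left; 51 > 46 → go right. Place as right child of 46.
Insert 34: 34 > 20 → go right; 34 < 69 → go left; 34 < 41 → go left; 34 < 35 → go left; 34 > 31 → go right; 34 > 32 → go right. Place as right child of 32.
Insert 39: 39 > 20 → go right; 39 < 69 → go left; 39 < 41 → go left; 39 > 35 → go right. Place as right child of 35.
Insert 58: 58 > 20 → go right; 58 < 69 → go left; 58 > 41 → go right; 58 < 63 → go left; 58 > 56 → go right; 58 < 60 → go left. Place as left child of 60.
Insert 50: 50 > 20 → go right; 50 < 69 → go left; 50 > 41 → go right; 50 < 63 → go left; 50 < 56 → go left; 50 > 46 → go right; 50 < 51 → go left. Place as left child of 51.

Delete 31 (two children — replace with in-order successor).
After deletion, 45's right child: none.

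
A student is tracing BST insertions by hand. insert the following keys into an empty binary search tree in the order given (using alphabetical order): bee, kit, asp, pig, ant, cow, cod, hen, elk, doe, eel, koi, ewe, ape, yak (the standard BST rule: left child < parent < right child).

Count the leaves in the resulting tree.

6

bee: root
kit: right child of bee (depth 1)
asp: left child of bee (depth 1)
pig: right child of kit (depth 2)
ant: left child of asp (depth 2)
cow: left child of kit (depth 2)
cod: left child of cow (depth 3)
hen: right child of cow (depth 3)
elk: left child of hen (depth 4)
doe: left child of elk (depth 5)
eel: right child of doe (depth 6)
koi: left child of pig (depth 3)
ewe: right child of elk (depth 5)
ape: right child of ant (depth 3)
yak: right child of pig (depth 3)

Leaves: ape, cod, eel, ewe, koi, yak — 6 in total.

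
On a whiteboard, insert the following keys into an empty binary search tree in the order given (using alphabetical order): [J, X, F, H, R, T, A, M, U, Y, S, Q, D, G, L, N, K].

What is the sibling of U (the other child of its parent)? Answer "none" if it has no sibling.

S

J: root
X: right child of J (depth 1)
F: left child of J (depth 1)
H: right child of F (depth 2)
R: left child of X (depth 2)
T: right child of R (depth 3)
A: left child of F (depth 2)
M: left child of R (depth 3)
U: right child of T (depth 4)
Y: right child of X (depth 2)
S: left child of T (depth 4)
Q: right child of M (depth 4)
D: right child of A (depth 3)
G: left child of H (depth 3)
L: left child of M (depth 4)
N: left child of Q (depth 5)
K: left child of L (depth 5)

U's parent is T; the other child of T is S.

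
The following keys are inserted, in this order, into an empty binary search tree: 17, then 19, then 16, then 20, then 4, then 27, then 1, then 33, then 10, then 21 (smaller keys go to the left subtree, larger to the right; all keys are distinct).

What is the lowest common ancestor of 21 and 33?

17: root
19: right child of 17 (depth 1)
16: left child of 17 (depth 1)
20: right child of 19 (depth 2)
4: left child of 16 (depth 2)
27: right child of 20 (depth 3)
1: left child of 4 (depth 3)
33: right child of 27 (depth 4)
10: right child of 4 (depth 3)
21: left child of 27 (depth 4)

Path to 21: 17 → 19 → 20 → 27 → 21
Path to 33: 17 → 19 → 20 → 27 → 33
The paths share a prefix ending at 27, then split left and right.

27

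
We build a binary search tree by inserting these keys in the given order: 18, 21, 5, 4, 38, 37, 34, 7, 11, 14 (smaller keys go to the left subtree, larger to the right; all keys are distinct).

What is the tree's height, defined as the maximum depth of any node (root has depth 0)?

18: root
21: right child of 18 (depth 1)
5: left child of 18 (depth 1)
4: left child of 5 (depth 2)
38: right child of 21 (depth 2)
37: left child of 38 (depth 3)
34: left child of 37 (depth 4)
7: right child of 5 (depth 2)
11: right child of 7 (depth 3)
14: right child of 11 (depth 4)

The deepest node is 34 at depth 4.

4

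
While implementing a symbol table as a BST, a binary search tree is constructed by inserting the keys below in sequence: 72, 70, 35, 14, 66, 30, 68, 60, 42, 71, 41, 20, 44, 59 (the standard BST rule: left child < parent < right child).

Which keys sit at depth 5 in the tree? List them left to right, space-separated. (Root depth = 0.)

20 42

Insert 72: tree is empty, so 72 becomes the root.
Insert 70: 70 < 72 → go left. Place as left child of 72.
Insert 35: 35 < 72 → go left; 35 < 70 → go left. Place as left child of 70.
Insert 14: 14 < 72 → go left; 14 < 70 → go left; 14 < 35 → go left. Place as left child of 35.
Insert 66: 66 < 72 → go left; 66 < 70 → go left; 66 > 35 → go right. Place as right child of 35.
Insert 30: 30 < 72 → go left; 30 < 70 → go left; 30 < 35 → go left; 30 > 14 → go right. Place as right child of 14.
Insert 68: 68 < 72 → go left; 68 < 70 → go left; 68 > 35 → go right; 68 > 66 → go right. Place as right child of 66.
Insert 60: 60 < 72 → go left; 60 < 70 → go left; 60 > 35 → go right; 60 < 66 → go left. Place as left child of 66.
Insert 42: 42 < 72 → go left; 42 < 70 → go left; 42 > 35 → go right; 42 < 66 → go left; 42 < 60 → go left. Place as left child of 60.
Insert 71: 71 < 72 → go left; 71 > 70 → go right. Place as right child of 70.
Insert 41: 41 < 72 → go left; 41 < 70 → go left; 41 > 35 → go right; 41 < 66 → go left; 41 < 60 → go left; 41 < 42 → go left. Place as left child of 42.
Insert 20: 20 < 72 → go left; 20 < 70 → go left; 20 < 35 → go left; 20 > 14 → go right; 20 < 30 → go left. Place as left child of 30.
Insert 44: 44 < 72 → go left; 44 < 70 → go left; 44 > 35 → go right; 44 < 66 → go left; 44 < 60 → go left; 44 > 42 → go right. Place as right child of 42.
Insert 59: 59 < 72 → go left; 59 < 70 → go left; 59 > 35 → go right; 59 < 66 → go left; 59 < 60 → go left; 59 > 42 → go right; 59 > 44 → go right. Place as right child of 44.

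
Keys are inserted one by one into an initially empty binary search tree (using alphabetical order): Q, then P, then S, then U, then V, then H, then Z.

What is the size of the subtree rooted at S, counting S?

Insert Q: tree is empty, so Q becomes the root.
Insert P: P < Q → go left. Place as left child of Q.
Insert S: S > Q → go right. Place as right child of Q.
Insert U: U > Q → go right; U > S → go right. Place as right child of S.
Insert V: V > Q → go right; V > S → go right; V > U → go right. Place as right child of U.
Insert H: H < Q → go left; H < P → go left. Place as left child of P.
Insert Z: Z > Q → go right; Z > S → go right; Z > U → go right; Z > V → go right. Place as right child of V.

Subtree rooted at S contains: S, U, V, Z — 4 nodes.

4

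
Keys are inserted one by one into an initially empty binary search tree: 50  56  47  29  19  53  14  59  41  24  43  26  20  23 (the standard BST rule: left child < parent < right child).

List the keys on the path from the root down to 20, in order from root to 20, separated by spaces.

50 47 29 19 24 20

50: root
56: right child of 50 (depth 1)
47: left child of 50 (depth 1)
29: left child of 47 (depth 2)
19: left child of 29 (depth 3)
53: left child of 56 (depth 2)
14: left child of 19 (depth 4)
59: right child of 56 (depth 2)
41: right child of 29 (depth 3)
24: right child of 19 (depth 4)
43: right child of 41 (depth 4)
26: right child of 24 (depth 5)
20: left child of 24 (depth 5)
23: right child of 20 (depth 6)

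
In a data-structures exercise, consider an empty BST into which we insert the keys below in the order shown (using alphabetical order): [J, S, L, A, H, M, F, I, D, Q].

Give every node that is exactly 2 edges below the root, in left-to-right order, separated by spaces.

Insert J: tree is empty, so J becomes the root.
Insert S: S > J → go right. Place as right child of J.
Insert L: L > J → go right; L < S → go left. Place as left child of S.
Insert A: A < J → go left. Place as left child of J.
Insert H: H < J → go left; H > A → go right. Place as right child of A.
Insert M: M > J → go right; M < S → go left; M > L → go right. Place as right child of L.
Insert F: F < J → go left; F > A → go right; F < H → go left. Place as left child of H.
Insert I: I < J → go left; I > A → go right; I > H → go right. Place as right child of H.
Insert D: D < J → go left; D > A → go right; D < H → go left; D < F → go left. Place as left child of F.
Insert Q: Q > J → go right; Q < S → go left; Q > L → go right; Q > M → go right. Place as right child of M.

H L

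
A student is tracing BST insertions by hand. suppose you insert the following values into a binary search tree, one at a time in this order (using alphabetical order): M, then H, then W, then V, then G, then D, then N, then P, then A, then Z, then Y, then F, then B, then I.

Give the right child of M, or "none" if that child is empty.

W

Insert M: tree is empty, so M becomes the root.
Insert H: H < M → go left. Place as left child of M.
Insert W: W > M → go right. Place as right child of M.
Insert V: V > M → go right; V < W → go left. Place as left child of W.
Insert G: G < M → go left; G < H → go left. Place as left child of H.
Insert D: D < M → go left; D < H → go left; D < G → go left. Place as left child of G.
Insert N: N > M → go right; N < W → go left; N < V → go left. Place as left child of V.
Insert P: P > M → go right; P < W → go left; P < V → go left; P > N → go right. Place as right child of N.
Insert A: A < M → go left; A < H → go left; A < G → go left; A < D → go left. Place as left child of D.
Insert Z: Z > M → go right; Z > W → go right. Place as right child of W.
Insert Y: Y > M → go right; Y > W → go right; Y < Z → go left. Place as left child of Z.
Insert F: F < M → go left; F < H → go left; F < G → go left; F > D → go right. Place as right child of D.
Insert B: B < M → go left; B < H → go left; B < G → go left; B < D → go left; B > A → go right. Place as right child of A.
Insert I: I < M → go left; I > H → go right. Place as right child of H.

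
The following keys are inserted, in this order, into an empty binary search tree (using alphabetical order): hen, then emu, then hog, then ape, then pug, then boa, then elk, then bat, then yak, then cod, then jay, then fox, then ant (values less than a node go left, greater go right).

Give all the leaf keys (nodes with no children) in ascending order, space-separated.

Insert hen: tree is empty, so hen becomes the root.
Insert emu: emu < hen → go left. Place as left child of hen.
Insert hog: hog > hen → go right. Place as right child of hen.
Insert ape: ape < hen → go left; ape < emu → go left. Place as left child of emu.
Insert pug: pug > hen → go right; pug > hog → go right. Place as right child of hog.
Insert boa: boa < hen → go left; boa < emu → go left; boa > ape → go right. Place as right child of ape.
Insert elk: elk < hen → go left; elk < emu → go left; elk > ape → go right; elk > boa → go right. Place as right child of boa.
Insert bat: bat < hen → go left; bat < emu → go left; bat > ape → go right; bat < boa → go left. Place as left child of boa.
Insert yak: yak > hen → go right; yak > hog → go right; yak > pug → go right. Place as right child of pug.
Insert cod: cod < hen → go left; cod < emu → go left; cod > ape → go right; cod > boa → go right; cod < elk → go left. Place as left child of elk.
Insert jay: jay > hen → go right; jay > hog → go right; jay < pug → go left. Place as left child of pug.
Insert fox: fox < hen → go left; fox > emu → go right. Place as right child of emu.
Insert ant: ant < hen → go left; ant < emu → go left; ant < ape → go left. Place as left child of ape.

ant bat cod fox jay yak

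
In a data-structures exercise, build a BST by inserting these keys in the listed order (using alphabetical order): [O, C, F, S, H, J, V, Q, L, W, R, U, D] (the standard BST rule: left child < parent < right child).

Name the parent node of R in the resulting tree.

Q

Resulting structure (node: left, right):
  O: L=C, R=S
  C: L=–, R=F
  F: L=D, R=H
  S: L=Q, R=V
  H: L=–, R=J
  J: L=–, R=L
  V: L=U, R=W
  Q: L=–, R=R
  L: L=–, R=–
  W: L=–, R=–
  R: L=–, R=–
  U: L=–, R=–
  D: L=–, R=–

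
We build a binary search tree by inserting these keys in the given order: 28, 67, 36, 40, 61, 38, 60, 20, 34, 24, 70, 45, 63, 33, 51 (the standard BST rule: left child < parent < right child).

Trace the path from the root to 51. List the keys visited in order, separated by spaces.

Insert 28: tree is empty, so 28 becomes the root.
Insert 67: 67 > 28 → go right. Place as right child of 28.
Insert 36: 36 > 28 → go right; 36 < 67 → go left. Place as left child of 67.
Insert 40: 40 > 28 → go right; 40 < 67 → go left; 40 > 36 → go right. Place as right child of 36.
Insert 61: 61 > 28 → go right; 61 < 67 → go left; 61 > 36 → go right; 61 > 40 → go right. Place as right child of 40.
Insert 38: 38 > 28 → go right; 38 < 67 → go left; 38 > 36 → go right; 38 < 40 → go left. Place as left child of 40.
Insert 60: 60 > 28 → go right; 60 < 67 → go left; 60 > 36 → go right; 60 > 40 → go right; 60 < 61 → go left. Place as left child of 61.
Insert 20: 20 < 28 → go left. Place as left child of 28.
Insert 34: 34 > 28 → go right; 34 < 67 → go left; 34 < 36 → go left. Place as left child of 36.
Insert 24: 24 < 28 → go left; 24 > 20 → go right. Place as right child of 20.
Insert 70: 70 > 28 → go right; 70 > 67 → go right. Place as right child of 67.
Insert 45: 45 > 28 → go right; 45 < 67 → go left; 45 > 36 → go right; 45 > 40 → go right; 45 < 61 → go left; 45 < 60 → go left. Place as left child of 60.
Insert 63: 63 > 28 → go right; 63 < 67 → go left; 63 > 36 → go right; 63 > 40 → go right; 63 > 61 → go right. Place as right child of 61.
Insert 33: 33 > 28 → go right; 33 < 67 → go left; 33 < 36 → go left; 33 < 34 → go left. Place as left child of 34.
Insert 51: 51 > 28 → go right; 51 < 67 → go left; 51 > 36 → go right; 51 > 40 → go right; 51 < 61 → go left; 51 < 60 → go left; 51 > 45 → go right. Place as right child of 45.

28 67 36 40 61 60 45 51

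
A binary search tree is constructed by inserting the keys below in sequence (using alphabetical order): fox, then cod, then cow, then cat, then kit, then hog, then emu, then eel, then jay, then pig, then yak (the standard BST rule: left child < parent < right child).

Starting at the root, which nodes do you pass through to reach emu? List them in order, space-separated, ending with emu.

Insert fox: tree is empty, so fox becomes the root.
Insert cod: cod < fox → go left. Place as left child of fox.
Insert cow: cow < fox → go left; cow > cod → go right. Place as right child of cod.
Insert cat: cat < fox → go left; cat < cod → go left. Place as left child of cod.
Insert kit: kit > fox → go right. Place as right child of fox.
Insert hog: hog > fox → go right; hog < kit → go left. Place as left child of kit.
Insert emu: emu < fox → go left; emu > cod → go right; emu > cow → go right. Place as right child of cow.
Insert eel: eel < fox → go left; eel > cod → go right; eel > cow → go right; eel < emu → go left. Place as left child of emu.
Insert jay: jay > fox → go right; jay < kit → go left; jay > hog → go right. Place as right child of hog.
Insert pig: pig > fox → go right; pig > kit → go right. Place as right child of kit.
Insert yak: yak > fox → go right; yak > kit → go right; yak > pig → go right. Place as right child of pig.

fox cod cow emu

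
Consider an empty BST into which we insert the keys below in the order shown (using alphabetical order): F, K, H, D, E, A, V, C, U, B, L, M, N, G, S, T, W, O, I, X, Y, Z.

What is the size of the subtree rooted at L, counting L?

Resulting structure (node: left, right):
  F: L=D, R=K
  K: L=H, R=V
  H: L=G, R=I
  D: L=A, R=E
  E: L=–, R=–
  A: L=–, R=C
  V: L=U, R=W
  C: L=B, R=–
  U: L=L, R=–
  B: L=–, R=–
  L: L=–, R=M
  M: L=–, R=N
  N: L=–, R=S
  G: L=–, R=–
  S: L=O, R=T
  T: L=–, R=–
  W: L=–, R=X
  O: L=–, R=–
  I: L=–, R=–
  X: L=–, R=Y
  Y: L=–, R=Z
  Z: L=–, R=–

Subtree rooted at L contains: L, M, N, S, O, T — 6 nodes.

6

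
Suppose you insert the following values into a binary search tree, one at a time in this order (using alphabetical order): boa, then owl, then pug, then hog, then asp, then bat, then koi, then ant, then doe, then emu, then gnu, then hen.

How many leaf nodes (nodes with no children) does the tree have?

5

boa: root
owl: right child of boa (depth 1)
pug: right child of owl (depth 2)
hog: left child of owl (depth 2)
asp: left child of boa (depth 1)
bat: right child of asp (depth 2)
koi: right child of hog (depth 3)
ant: left child of asp (depth 2)
doe: left child of hog (depth 3)
emu: right child of doe (depth 4)
gnu: right child of emu (depth 5)
hen: right child of gnu (depth 6)

Leaves: ant, bat, hen, koi, pug — 5 in total.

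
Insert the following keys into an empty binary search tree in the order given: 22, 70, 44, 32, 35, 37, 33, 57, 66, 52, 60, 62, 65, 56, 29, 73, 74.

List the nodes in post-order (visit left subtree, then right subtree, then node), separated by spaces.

29 33 37 35 32 56 52 65 62 60 66 57 44 74 73 70 22

22: root
70: right child of 22 (depth 1)
44: left child of 70 (depth 2)
32: left child of 44 (depth 3)
35: right child of 32 (depth 4)
37: right child of 35 (depth 5)
33: left child of 35 (depth 5)
57: right child of 44 (depth 3)
66: right child of 57 (depth 4)
52: left child of 57 (depth 4)
60: left child of 66 (depth 5)
62: right child of 60 (depth 6)
65: right child of 62 (depth 7)
56: right child of 52 (depth 5)
29: left child of 32 (depth 4)
73: right child of 70 (depth 2)
74: right child of 73 (depth 3)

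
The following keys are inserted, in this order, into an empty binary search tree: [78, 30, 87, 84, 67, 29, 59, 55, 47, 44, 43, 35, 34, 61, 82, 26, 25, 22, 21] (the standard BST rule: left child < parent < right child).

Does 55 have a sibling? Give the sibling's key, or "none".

61

78: root
30: left child of 78 (depth 1)
87: right child of 78 (depth 1)
84: left child of 87 (depth 2)
67: right child of 30 (depth 2)
29: left child of 30 (depth 2)
59: left child of 67 (depth 3)
55: left child of 59 (depth 4)
47: left child of 55 (depth 5)
44: left child of 47 (depth 6)
43: left child of 44 (depth 7)
35: left child of 43 (depth 8)
34: left child of 35 (depth 9)
61: right child of 59 (depth 4)
82: left child of 84 (depth 3)
26: left child of 29 (depth 3)
25: left child of 26 (depth 4)
22: left child of 25 (depth 5)
21: left child of 22 (depth 6)

55's parent is 59; the other child of 59 is 61.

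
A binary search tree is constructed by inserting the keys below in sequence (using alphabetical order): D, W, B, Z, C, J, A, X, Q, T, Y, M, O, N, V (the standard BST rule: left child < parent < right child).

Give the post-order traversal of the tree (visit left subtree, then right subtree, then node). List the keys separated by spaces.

A C B N O M V T Q J Y X Z W D

Insert D: tree is empty, so D becomes the root.
Insert W: W > D → go right. Place as right child of D.
Insert B: B < D → go left. Place as left child of D.
Insert Z: Z > D → go right; Z > W → go right. Place as right child of W.
Insert C: C < D → go left; C > B → go right. Place as right child of B.
Insert J: J > D → go right; J < W → go left. Place as left child of W.
Insert A: A < D → go left; A < B → go left. Place as left child of B.
Insert X: X > D → go right; X > W → go right; X < Z → go left. Place as left child of Z.
Insert Q: Q > D → go right; Q < W → go left; Q > J → go right. Place as right child of J.
Insert T: T > D → go right; T < W → go left; T > J → go right; T > Q → go right. Place as right child of Q.
Insert Y: Y > D → go right; Y > W → go right; Y < Z → go left; Y > X → go right. Place as right child of X.
Insert M: M > D → go right; M < W → go left; M > J → go right; M < Q → go left. Place as left child of Q.
Insert O: O > D → go right; O < W → go left; O > J → go right; O < Q → go left; O > M → go right. Place as right child of M.
Insert N: N > D → go right; N < W → go left; N > J → go right; N < Q → go left; N > M → go right; N < O → go left. Place as left child of O.
Insert V: V > D → go right; V < W → go left; V > J → go right; V > Q → go right; V > T → go right. Place as right child of T.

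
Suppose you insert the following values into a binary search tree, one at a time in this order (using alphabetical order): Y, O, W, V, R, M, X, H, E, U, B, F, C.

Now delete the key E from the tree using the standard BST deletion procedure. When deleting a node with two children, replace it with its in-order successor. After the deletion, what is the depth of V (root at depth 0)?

Insert Y: tree is empty, so Y becomes the root.
Insert O: O < Y → go left. Place as left child of Y.
Insert W: W < Y → go left; W > O → go right. Place as right child of O.
Insert V: V < Y → go left; V > O → go right; V < W → go left. Place as left child of W.
Insert R: R < Y → go left; R > O → go right; R < W → go left; R < V → go left. Place as left child of V.
Insert M: M < Y → go left; M < O → go left. Place as left child of O.
Insert X: X < Y → go left; X > O → go right; X > W → go right. Place as right child of W.
Insert H: H < Y → go left; H < O → go left; H < M → go left. Place as left child of M.
Insert E: E < Y → go left; E < O → go left; E < M → go left; E < H → go left. Place as left child of H.
Insert U: U < Y → go left; U > O → go right; U < W → go left; U < V → go left; U > R → go right. Place as right child of R.
Insert B: B < Y → go left; B < O → go left; B < M → go left; B < H → go left; B < E → go left. Place as left child of E.
Insert F: F < Y → go left; F < O → go left; F < M → go left; F < H → go left; F > E → go right. Place as right child of E.
Insert C: C < Y → go left; C < O → go left; C < M → go left; C < H → go left; C < E → go left; C > B → go right. Place as right child of B.

Delete E (two children — replace with in-order successor).
After deletion, path to V: Y → O → W → V.

3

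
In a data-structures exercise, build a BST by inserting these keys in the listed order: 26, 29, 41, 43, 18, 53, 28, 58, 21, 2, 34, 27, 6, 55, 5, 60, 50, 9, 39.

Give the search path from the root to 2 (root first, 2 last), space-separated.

26 18 2

26: root
29: right child of 26 (depth 1)
41: right child of 29 (depth 2)
43: right child of 41 (depth 3)
18: left child of 26 (depth 1)
53: right child of 43 (depth 4)
28: left child of 29 (depth 2)
58: right child of 53 (depth 5)
21: right child of 18 (depth 2)
2: left child of 18 (depth 2)
34: left child of 41 (depth 3)
27: left child of 28 (depth 3)
6: right child of 2 (depth 3)
55: left child of 58 (depth 6)
5: left child of 6 (depth 4)
60: right child of 58 (depth 6)
50: left child of 53 (depth 5)
9: right child of 6 (depth 4)
39: right child of 34 (depth 4)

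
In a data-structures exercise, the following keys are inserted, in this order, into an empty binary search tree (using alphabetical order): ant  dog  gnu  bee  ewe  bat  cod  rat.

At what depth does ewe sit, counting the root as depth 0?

Insert ant: tree is empty, so ant becomes the root.
Insert dog: dog > ant → go right. Place as right child of ant.
Insert gnu: gnu > ant → go right; gnu > dog → go right. Place as right child of dog.
Insert bee: bee > ant → go right; bee < dog → go left. Place as left child of dog.
Insert ewe: ewe > ant → go right; ewe > dog → go right; ewe < gnu → go left. Place as left child of gnu.
Insert bat: bat > ant → go right; bat < dog → go left; bat < bee → go left. Place as left child of bee.
Insert cod: cod > ant → go right; cod < dog → go left; cod > bee → go right. Place as right child of bee.
Insert rat: rat > ant → go right; rat > dog → go right; rat > gnu → go right. Place as right child of gnu.

Path to ewe: ant → dog → gnu → ewe, which is 3 edges.

3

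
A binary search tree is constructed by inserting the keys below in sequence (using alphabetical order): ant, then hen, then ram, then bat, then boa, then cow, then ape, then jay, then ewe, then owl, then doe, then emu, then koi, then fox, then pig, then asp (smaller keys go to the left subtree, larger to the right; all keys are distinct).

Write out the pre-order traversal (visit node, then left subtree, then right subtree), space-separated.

ant: root
hen: right child of ant (depth 1)
ram: right child of hen (depth 2)
bat: left child of hen (depth 2)
boa: right child of bat (depth 3)
cow: right child of boa (depth 4)
ape: left child of bat (depth 3)
jay: left child of ram (depth 3)
ewe: right child of cow (depth 5)
owl: right child of jay (depth 4)
doe: left child of ewe (depth 6)
emu: right child of doe (depth 7)
koi: left child of owl (depth 5)
fox: right child of ewe (depth 6)
pig: right child of owl (depth 5)
asp: right child of ape (depth 4)

ant hen bat ape asp boa cow ewe doe emu fox ram jay owl koi pig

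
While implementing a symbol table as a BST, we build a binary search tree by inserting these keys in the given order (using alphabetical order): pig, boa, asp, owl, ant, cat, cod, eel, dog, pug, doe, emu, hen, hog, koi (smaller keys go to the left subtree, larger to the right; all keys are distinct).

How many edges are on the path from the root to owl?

2

pig: root
boa: left child of pig (depth 1)
asp: left child of boa (depth 2)
owl: right child of boa (depth 2)
ant: left child of asp (depth 3)
cat: left child of owl (depth 3)
cod: right child of cat (depth 4)
eel: right child of cod (depth 5)
dog: left child of eel (depth 6)
pug: right child of pig (depth 1)
doe: left child of dog (depth 7)
emu: right child of eel (depth 6)
hen: right child of emu (depth 7)
hog: right child of hen (depth 8)
koi: right child of hog (depth 9)

Path to owl: pig → boa → owl, which is 2 edges.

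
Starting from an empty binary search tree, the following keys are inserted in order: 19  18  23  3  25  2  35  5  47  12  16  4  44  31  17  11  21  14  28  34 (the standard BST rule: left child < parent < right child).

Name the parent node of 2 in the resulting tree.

Insert 19: tree is empty, so 19 becomes the root.
Insert 18: 18 < 19 → go left. Place as left child of 19.
Insert 23: 23 > 19 → go right. Place as right child of 19.
Insert 3: 3 < 19 → go left; 3 < 18 → go left. Place as left child of 18.
Insert 25: 25 > 19 → go right; 25 > 23 → go right. Place as right child of 23.
Insert 2: 2 < 19 → go left; 2 < 18 → go left; 2 < 3 → go left. Place as left child of 3.
Insert 35: 35 > 19 → go right; 35 > 23 → go right; 35 > 25 → go right. Place as right child of 25.
Insert 5: 5 < 19 → go left; 5 < 18 → go left; 5 > 3 → go right. Place as right child of 3.
Insert 47: 47 > 19 → go right; 47 > 23 → go right; 47 > 25 → go right; 47 > 35 → go right. Place as right child of 35.
Insert 12: 12 < 19 → go left; 12 < 18 → go left; 12 > 3 → go right; 12 > 5 → go right. Place as right child of 5.
Insert 16: 16 < 19 → go left; 16 < 18 → go left; 16 > 3 → go right; 16 > 5 → go right; 16 > 12 → go right. Place as right child of 12.
Insert 4: 4 < 19 → go left; 4 < 18 → go left; 4 > 3 → go right; 4 < 5 → go left. Place as left child of 5.
Insert 44: 44 > 19 → go right; 44 > 23 → go right; 44 > 25 → go right; 44 > 35 → go right; 44 < 47 → go left. Place as left child of 47.
Insert 31: 31 > 19 → go right; 31 > 23 → go right; 31 > 25 → go right; 31 < 35 → go left. Place as left child of 35.
Insert 17: 17 < 19 → go left; 17 < 18 → go left; 17 > 3 → go right; 17 > 5 → go right; 17 > 12 → go right; 17 > 16 → go right. Place as right child of 16.
Insert 11: 11 < 19 → go left; 11 < 18 → go left; 11 > 3 → go right; 11 > 5 → go right; 11 < 12 → go left. Place as left child of 12.
Insert 21: 21 > 19 → go right; 21 < 23 → go left. Place as left child of 23.
Insert 14: 14 < 19 → go left; 14 < 18 → go left; 14 > 3 → go right; 14 > 5 → go right; 14 > 12 → go right; 14 < 16 → go left. Place as left child of 16.
Insert 28: 28 > 19 → go right; 28 > 23 → go right; 28 > 25 → go right; 28 < 35 → go left; 28 < 31 → go left. Place as left child of 31.
Insert 34: 34 > 19 → go right; 34 > 23 → go right; 34 > 25 → go right; 34 < 35 → go left; 34 > 31 → go right. Place as right child of 31.

3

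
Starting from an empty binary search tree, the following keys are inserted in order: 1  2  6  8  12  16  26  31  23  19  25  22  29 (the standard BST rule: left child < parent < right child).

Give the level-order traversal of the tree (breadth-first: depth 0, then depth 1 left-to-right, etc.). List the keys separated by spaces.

Insert 1: tree is empty, so 1 becomes the root.
Insert 2: 2 > 1 → go right. Place as right child of 1.
Insert 6: 6 > 1 → go right; 6 > 2 → go right. Place as right child of 2.
Insert 8: 8 > 1 → go right; 8 > 2 → go right; 8 > 6 → go right. Place as right child of 6.
Insert 12: 12 > 1 → go right; 12 > 2 → go right; 12 > 6 → go right; 12 > 8 → go right. Place as right child of 8.
Insert 16: 16 > 1 → go right; 16 > 2 → go right; 16 > 6 → go right; 16 > 8 → go right; 16 > 12 → go right. Place as right child of 12.
Insert 26: 26 > 1 → go right; 26 > 2 → go right; 26 > 6 → go right; 26 > 8 → go right; 26 > 12 → go right; 26 > 16 → go right. Place as right child of 16.
Insert 31: 31 > 1 → go right; 31 > 2 → go right; 31 > 6 → go right; 31 > 8 → go right; 31 > 12 → go right; 31 > 16 → go right; 31 > 26 → go right. Place as right child of 26.
Insert 23: 23 > 1 → go right; 23 > 2 → go right; 23 > 6 → go right; 23 > 8 → go right; 23 > 12 → go right; 23 > 16 → go right; 23 < 26 → go left. Place as left child of 26.
Insert 19: 19 > 1 → go right; 19 > 2 → go right; 19 > 6 → go right; 19 > 8 → go right; 19 > 12 → go right; 19 > 16 → go right; 19 < 26 → go left; 19 < 23 → go left. Place as left child of 23.
Insert 25: 25 > 1 → go right; 25 > 2 → go right; 25 > 6 → go right; 25 > 8 → go right; 25 > 12 → go right; 25 > 16 → go right; 25 < 26 → go left; 25 > 23 → go right. Place as right child of 23.
Insert 22: 22 > 1 → go right; 22 > 2 → go right; 22 > 6 → go right; 22 > 8 → go right; 22 > 12 → go right; 22 > 16 → go right; 22 < 26 → go left; 22 < 23 → go left; 22 > 19 → go right. Place as right child of 19.
Insert 29: 29 > 1 → go right; 29 > 2 → go right; 29 > 6 → go right; 29 > 8 → go right; 29 > 12 → go right; 29 > 16 → go right; 29 > 26 → go right; 29 < 31 → go left. Place as left child of 31.

1 2 6 8 12 16 26 23 31 19 25 29 22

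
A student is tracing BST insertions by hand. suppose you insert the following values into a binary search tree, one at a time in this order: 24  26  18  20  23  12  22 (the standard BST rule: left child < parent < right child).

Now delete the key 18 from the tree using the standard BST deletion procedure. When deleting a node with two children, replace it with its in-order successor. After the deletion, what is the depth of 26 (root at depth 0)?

1

Insert 24: tree is empty, so 24 becomes the root.
Insert 26: 26 > 24 → go right. Place as right child of 24.
Insert 18: 18 < 24 → go left. Place as left child of 24.
Insert 20: 20 < 24 → go left; 20 > 18 → go right. Place as right child of 18.
Insert 23: 23 < 24 → go left; 23 > 18 → go right; 23 > 20 → go right. Place as right child of 20.
Insert 12: 12 < 24 → go left; 12 < 18 → go left. Place as left child of 18.
Insert 22: 22 < 24 → go left; 22 > 18 → go right; 22 > 20 → go right; 22 < 23 → go left. Place as left child of 23.

Delete 18 (two children — replace with in-order successor).
After deletion, path to 26: 24 → 26.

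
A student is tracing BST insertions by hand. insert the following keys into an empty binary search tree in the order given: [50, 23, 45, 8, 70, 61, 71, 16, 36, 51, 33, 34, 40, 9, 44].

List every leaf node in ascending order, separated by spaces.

9 34 44 51 71

Insert 50: tree is empty, so 50 becomes the root.
Insert 23: 23 < 50 → go left. Place as left child of 50.
Insert 45: 45 < 50 → go left; 45 > 23 → go right. Place as right child of 23.
Insert 8: 8 < 50 → go left; 8 < 23 → go left. Place as left child of 23.
Insert 70: 70 > 50 → go right. Place as right child of 50.
Insert 61: 61 > 50 → go right; 61 < 70 → go left. Place as left child of 70.
Insert 71: 71 > 50 → go right; 71 > 70 → go right. Place as right child of 70.
Insert 16: 16 < 50 → go left; 16 < 23 → go left; 16 > 8 → go right. Place as right child of 8.
Insert 36: 36 < 50 → go left; 36 > 23 → go right; 36 < 45 → go left. Place as left child of 45.
Insert 51: 51 > 50 → go right; 51 < 70 → go left; 51 < 61 → go left. Place as left child of 61.
Insert 33: 33 < 50 → go left; 33 > 23 → go right; 33 < 45 → go left; 33 < 36 → go left. Place as left child of 36.
Insert 34: 34 < 50 → go left; 34 > 23 → go right; 34 < 45 → go left; 34 < 36 → go left; 34 > 33 → go right. Place as right child of 33.
Insert 40: 40 < 50 → go left; 40 > 23 → go right; 40 < 45 → go left; 40 > 36 → go right. Place as right child of 36.
Insert 9: 9 < 50 → go left; 9 < 23 → go left; 9 > 8 → go right; 9 < 16 → go left. Place as left child of 16.
Insert 44: 44 < 50 → go left; 44 > 23 → go right; 44 < 45 → go left; 44 > 36 → go right; 44 > 40 → go right. Place as right child of 40.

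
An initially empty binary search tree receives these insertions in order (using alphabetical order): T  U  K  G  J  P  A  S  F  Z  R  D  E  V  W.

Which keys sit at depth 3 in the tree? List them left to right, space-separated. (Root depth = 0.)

A J S V

T: root
U: right child of T (depth 1)
K: left child of T (depth 1)
G: left child of K (depth 2)
J: right child of G (depth 3)
P: right child of K (depth 2)
A: left child of G (depth 3)
S: right child of P (depth 3)
F: right child of A (depth 4)
Z: right child of U (depth 2)
R: left child of S (depth 4)
D: left child of F (depth 5)
E: right child of D (depth 6)
V: left child of Z (depth 3)
W: right child of V (depth 4)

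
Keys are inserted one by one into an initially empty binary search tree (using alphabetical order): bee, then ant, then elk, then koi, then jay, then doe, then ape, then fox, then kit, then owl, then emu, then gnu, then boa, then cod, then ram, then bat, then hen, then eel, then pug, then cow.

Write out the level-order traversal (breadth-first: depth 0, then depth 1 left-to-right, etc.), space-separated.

bee: root
ant: left child of bee (depth 1)
elk: right child of bee (depth 1)
koi: right child of elk (depth 2)
jay: left child of koi (depth 3)
doe: left child of elk (depth 2)
ape: right child of ant (depth 2)
fox: left child of jay (depth 4)
kit: right child of jay (depth 4)
owl: right child of koi (depth 3)
emu: left child of fox (depth 5)
gnu: right child of fox (depth 5)
boa: left child of doe (depth 3)
cod: right child of boa (depth 4)
ram: right child of owl (depth 4)
bat: right child of ape (depth 3)
hen: right child of gnu (depth 6)
eel: right child of doe (depth 3)
pug: left child of ram (depth 5)
cow: right child of cod (depth 5)

bee ant elk ape doe koi bat boa eel jay owl cod fox kit ram cow emu gnu pug hen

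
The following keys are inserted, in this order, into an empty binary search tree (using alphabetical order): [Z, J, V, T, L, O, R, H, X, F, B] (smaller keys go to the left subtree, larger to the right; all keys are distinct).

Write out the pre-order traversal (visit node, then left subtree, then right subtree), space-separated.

Z J H F B V T L O R X

Resulting structure (node: left, right):
  Z: L=J, R=–
  J: L=H, R=V
  V: L=T, R=X
  T: L=L, R=–
  L: L=–, R=O
  O: L=–, R=R
  R: L=–, R=–
  H: L=F, R=–
  X: L=–, R=–
  F: L=B, R=–
  B: L=–, R=–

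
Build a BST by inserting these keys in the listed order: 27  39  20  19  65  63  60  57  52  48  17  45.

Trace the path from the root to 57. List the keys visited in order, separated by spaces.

Insert 27: tree is empty, so 27 becomes the root.
Insert 39: 39 > 27 → go right. Place as right child of 27.
Insert 20: 20 < 27 → go left. Place as left child of 27.
Insert 19: 19 < 27 → go left; 19 < 20 → go left. Place as left child of 20.
Insert 65: 65 > 27 → go right; 65 > 39 → go right. Place as right child of 39.
Insert 63: 63 > 27 → go right; 63 > 39 → go right; 63 < 65 → go left. Place as left child of 65.
Insert 60: 60 > 27 → go right; 60 > 39 → go right; 60 < 65 → go left; 60 < 63 → go left. Place as left child of 63.
Insert 57: 57 > 27 → go right; 57 > 39 → go right; 57 < 65 → go left; 57 < 63 → go left; 57 < 60 → go left. Place as left child of 60.
Insert 52: 52 > 27 → go right; 52 > 39 → go right; 52 < 65 → go left; 52 < 63 → go left; 52 < 60 → go left; 52 < 57 → go left. Place as left child of 57.
Insert 48: 48 > 27 → go right; 48 > 39 → go right; 48 < 65 → go left; 48 < 63 → go left; 48 < 60 → go left; 48 < 57 → go left; 48 < 52 → go left. Place as left child of 52.
Insert 17: 17 < 27 → go left; 17 < 20 → go left; 17 < 19 → go left. Place as left child of 19.
Insert 45: 45 > 27 → go right; 45 > 39 → go right; 45 < 65 → go left; 45 < 63 → go left; 45 < 60 → go left; 45 < 57 → go left; 45 < 52 → go left; 45 < 48 → go left. Place as left child of 48.

27 39 65 63 60 57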